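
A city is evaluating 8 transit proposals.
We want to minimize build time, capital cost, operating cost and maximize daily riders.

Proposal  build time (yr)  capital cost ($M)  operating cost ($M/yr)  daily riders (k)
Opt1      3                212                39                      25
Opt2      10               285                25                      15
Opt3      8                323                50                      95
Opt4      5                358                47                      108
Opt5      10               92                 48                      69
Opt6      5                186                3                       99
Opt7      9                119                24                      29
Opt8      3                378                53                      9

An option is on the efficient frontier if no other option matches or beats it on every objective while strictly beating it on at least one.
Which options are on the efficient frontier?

Opt1, Opt4, Opt5, Opt6, Opt7

Opt1: not dominated.
Opt2: dominated by Opt6 (build time 5≤10, capital cost 186≤285, operating cost 3≤25, daily riders 99≥15).
Opt3: dominated by Opt6 (build time 5≤8, capital cost 186≤323, operating cost 3≤50, daily riders 99≥95).
Opt4: not dominated (best daily riders).
Opt5: not dominated (best capital cost).
Opt6: not dominated (best operating cost).
Opt7: not dominated.
Opt8: dominated by Opt1 (build time 3≤3, capital cost 212≤378, operating cost 39≤53, daily riders 25≥9).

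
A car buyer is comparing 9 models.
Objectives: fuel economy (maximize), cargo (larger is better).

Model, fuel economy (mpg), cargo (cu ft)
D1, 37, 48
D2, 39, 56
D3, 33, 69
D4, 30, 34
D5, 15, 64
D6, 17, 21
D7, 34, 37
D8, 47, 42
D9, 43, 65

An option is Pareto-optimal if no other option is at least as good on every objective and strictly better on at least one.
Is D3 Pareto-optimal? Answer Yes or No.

Yes

D1: worse on cargo (48 vs 69).
D2: worse on cargo (56 vs 69).
D4: worse on fuel economy (30 vs 33).
D5: worse on fuel economy (15 vs 33).
D6: worse on fuel economy (17 vs 33).
D7: worse on cargo (37 vs 69).
D8: worse on cargo (42 vs 69).
D9: worse on cargo (65 vs 69).
No option is at least as good as D3 on every objective and strictly better on one.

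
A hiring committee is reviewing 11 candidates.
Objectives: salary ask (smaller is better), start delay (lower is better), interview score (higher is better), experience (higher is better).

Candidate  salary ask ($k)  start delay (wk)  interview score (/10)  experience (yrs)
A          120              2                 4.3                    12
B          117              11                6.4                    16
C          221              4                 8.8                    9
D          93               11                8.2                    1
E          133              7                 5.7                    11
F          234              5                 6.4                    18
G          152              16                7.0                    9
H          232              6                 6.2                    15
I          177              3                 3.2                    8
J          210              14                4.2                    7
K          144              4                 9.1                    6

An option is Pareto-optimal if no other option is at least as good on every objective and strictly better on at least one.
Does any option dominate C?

A: worse on interview score (4.3 vs 8.8).
B: worse on start delay (11 vs 4).
D: worse on start delay (11 vs 4).
E: worse on start delay (7 vs 4).
F: worse on salary ask (234 vs 221).
G: worse on start delay (16 vs 4).
H: worse on salary ask (232 vs 221).
I: worse on interview score (3.2 vs 8.8).
J: worse on start delay (14 vs 4).
K: worse on experience (6 vs 9).
No option is at least as good as C on every objective and strictly better on one.

No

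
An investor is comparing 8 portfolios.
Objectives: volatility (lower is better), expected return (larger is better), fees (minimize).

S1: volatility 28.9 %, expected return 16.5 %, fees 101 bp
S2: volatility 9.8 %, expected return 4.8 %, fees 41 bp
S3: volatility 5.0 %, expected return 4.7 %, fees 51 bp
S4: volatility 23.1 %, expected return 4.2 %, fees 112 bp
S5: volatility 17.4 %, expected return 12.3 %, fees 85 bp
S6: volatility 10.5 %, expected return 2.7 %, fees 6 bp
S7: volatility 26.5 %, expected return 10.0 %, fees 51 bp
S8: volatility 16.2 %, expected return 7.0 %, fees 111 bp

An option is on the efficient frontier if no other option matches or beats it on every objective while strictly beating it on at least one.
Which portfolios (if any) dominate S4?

S2: volatility 9.8≤23.1, expected return 4.8≥4.2, fees 41≤112 — dominates S4.
S3: volatility 5.0≤23.1, expected return 4.7≥4.2, fees 51≤112 — dominates S4.
S5: volatility 17.4≤23.1, expected return 12.3≥4.2, fees 85≤112 — dominates S4.
S8: volatility 16.2≤23.1, expected return 7.0≥4.2, fees 111≤112 — dominates S4.
Others (S1, S6, S7) are each worse than S4 on at least one objective.

S2, S3, S5, S8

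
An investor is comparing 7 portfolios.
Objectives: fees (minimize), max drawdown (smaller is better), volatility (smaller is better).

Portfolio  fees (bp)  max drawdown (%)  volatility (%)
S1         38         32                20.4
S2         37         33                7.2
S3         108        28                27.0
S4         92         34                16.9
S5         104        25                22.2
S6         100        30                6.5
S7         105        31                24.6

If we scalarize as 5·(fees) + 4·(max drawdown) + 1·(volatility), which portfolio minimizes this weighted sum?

S2

S1: 5·38 + 4·32 + 1·20.4 = 338.4
S2: 5·37 + 4·33 + 1·7.2 = 324.2
S3: 5·108 + 4·28 + 1·27.0 = 679.0
S4: 5·92 + 4·34 + 1·16.9 = 612.9
S5: 5·104 + 4·25 + 1·22.2 = 642.2
S6: 5·100 + 4·30 + 1·6.5 = 626.5
S7: 5·105 + 4·31 + 1·24.6 = 673.6
Lowest: S2 at 324.2.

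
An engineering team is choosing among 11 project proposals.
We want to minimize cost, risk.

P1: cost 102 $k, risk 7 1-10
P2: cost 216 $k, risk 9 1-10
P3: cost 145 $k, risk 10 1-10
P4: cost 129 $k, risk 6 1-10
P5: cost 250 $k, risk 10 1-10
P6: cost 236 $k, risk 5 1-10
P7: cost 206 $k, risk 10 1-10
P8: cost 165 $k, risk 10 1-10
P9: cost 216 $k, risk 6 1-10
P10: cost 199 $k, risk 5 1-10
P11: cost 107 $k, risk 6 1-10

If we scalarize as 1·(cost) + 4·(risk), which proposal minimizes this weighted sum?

P1

P1: 1·102 + 4·7 = 130
P2: 1·216 + 4·9 = 252
P3: 1·145 + 4·10 = 185
P4: 1·129 + 4·6 = 153
P5: 1·250 + 4·10 = 290
P6: 1·236 + 4·5 = 256
P7: 1·206 + 4·10 = 246
P8: 1·165 + 4·10 = 205
P9: 1·216 + 4·6 = 240
P10: 1·199 + 4·5 = 219
P11: 1·107 + 4·6 = 131
Lowest: P1 at 130.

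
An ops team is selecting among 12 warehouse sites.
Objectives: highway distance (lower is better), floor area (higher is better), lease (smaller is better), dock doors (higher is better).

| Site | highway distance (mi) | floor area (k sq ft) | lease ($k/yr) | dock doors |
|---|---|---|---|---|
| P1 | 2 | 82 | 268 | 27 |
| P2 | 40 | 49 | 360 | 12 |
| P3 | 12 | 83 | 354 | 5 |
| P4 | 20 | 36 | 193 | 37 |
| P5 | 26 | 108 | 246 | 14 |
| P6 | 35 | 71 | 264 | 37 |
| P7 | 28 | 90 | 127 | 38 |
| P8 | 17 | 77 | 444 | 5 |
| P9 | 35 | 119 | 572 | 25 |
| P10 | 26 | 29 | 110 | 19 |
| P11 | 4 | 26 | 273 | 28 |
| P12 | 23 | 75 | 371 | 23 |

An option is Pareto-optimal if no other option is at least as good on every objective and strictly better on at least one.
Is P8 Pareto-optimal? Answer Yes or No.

P1 vs P8: highway distance 2≤17, floor area 82≥77, lease 268≤444, dock doors 27≥5 — P1 is at least as good on every objective and strictly better on at least one, so P1 dominates P8.

No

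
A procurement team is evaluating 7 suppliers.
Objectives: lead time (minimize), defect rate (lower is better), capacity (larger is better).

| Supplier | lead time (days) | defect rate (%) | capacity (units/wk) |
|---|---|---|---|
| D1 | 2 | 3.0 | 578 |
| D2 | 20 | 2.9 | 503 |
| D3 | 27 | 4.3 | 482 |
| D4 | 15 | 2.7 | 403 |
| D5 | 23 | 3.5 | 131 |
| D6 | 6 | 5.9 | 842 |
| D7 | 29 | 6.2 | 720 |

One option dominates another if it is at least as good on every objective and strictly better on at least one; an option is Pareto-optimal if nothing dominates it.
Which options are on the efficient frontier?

D1, D2, D4, D6

D1: not dominated (best lead time).
D2: not dominated.
D3: dominated by D1 (lead time 2≤27, defect rate 3.0≤4.3, capacity 578≥482).
D4: not dominated (best defect rate).
D5: dominated by D1 (lead time 2≤23, defect rate 3.0≤3.5, capacity 578≥131).
D6: not dominated (best capacity).
D7: dominated by D6 (lead time 6≤29, defect rate 5.9≤6.2, capacity 842≥720).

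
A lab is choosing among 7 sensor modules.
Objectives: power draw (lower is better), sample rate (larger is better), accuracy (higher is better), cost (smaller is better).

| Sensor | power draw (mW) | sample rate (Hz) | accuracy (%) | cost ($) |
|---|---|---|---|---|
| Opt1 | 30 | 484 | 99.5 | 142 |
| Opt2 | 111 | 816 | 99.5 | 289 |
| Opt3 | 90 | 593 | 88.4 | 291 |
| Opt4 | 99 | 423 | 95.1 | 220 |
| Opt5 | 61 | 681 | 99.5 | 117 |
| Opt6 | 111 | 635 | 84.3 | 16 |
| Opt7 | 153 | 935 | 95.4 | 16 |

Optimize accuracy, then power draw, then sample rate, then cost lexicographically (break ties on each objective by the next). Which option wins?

Opt1

First maximize accuracy: best is 99.5, kept {Opt1, Opt2, Opt5}.
Then minimize power draw: best is 30, kept {Opt1}.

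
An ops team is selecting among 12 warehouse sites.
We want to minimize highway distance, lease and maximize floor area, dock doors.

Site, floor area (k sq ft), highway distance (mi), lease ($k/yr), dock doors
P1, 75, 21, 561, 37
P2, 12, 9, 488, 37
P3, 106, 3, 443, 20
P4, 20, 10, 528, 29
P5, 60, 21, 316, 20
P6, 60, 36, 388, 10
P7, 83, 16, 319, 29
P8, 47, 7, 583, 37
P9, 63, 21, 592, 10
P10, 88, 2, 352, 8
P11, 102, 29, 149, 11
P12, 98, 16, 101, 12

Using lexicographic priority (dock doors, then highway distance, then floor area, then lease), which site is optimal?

P8

First maximize dock doors: best is 37, kept {P1, P2, P8}.
Then minimize highway distance: best is 7, kept {P8}.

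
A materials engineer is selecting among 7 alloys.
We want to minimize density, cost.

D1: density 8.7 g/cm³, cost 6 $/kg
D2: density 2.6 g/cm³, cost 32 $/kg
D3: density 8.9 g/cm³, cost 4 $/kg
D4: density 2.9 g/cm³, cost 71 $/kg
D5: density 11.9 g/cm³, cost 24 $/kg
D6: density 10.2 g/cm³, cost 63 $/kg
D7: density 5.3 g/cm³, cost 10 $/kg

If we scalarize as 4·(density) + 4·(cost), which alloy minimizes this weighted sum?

D3

D1: 4·8.7 + 4·6 = 58.8
D2: 4·2.6 + 4·32 = 138.4
D3: 4·8.9 + 4·4 = 51.6
D4: 4·2.9 + 4·71 = 295.6
D5: 4·11.9 + 4·24 = 143.6
D6: 4·10.2 + 4·63 = 292.8
D7: 4·5.3 + 4·10 = 61.2
Lowest: D3 at 51.6.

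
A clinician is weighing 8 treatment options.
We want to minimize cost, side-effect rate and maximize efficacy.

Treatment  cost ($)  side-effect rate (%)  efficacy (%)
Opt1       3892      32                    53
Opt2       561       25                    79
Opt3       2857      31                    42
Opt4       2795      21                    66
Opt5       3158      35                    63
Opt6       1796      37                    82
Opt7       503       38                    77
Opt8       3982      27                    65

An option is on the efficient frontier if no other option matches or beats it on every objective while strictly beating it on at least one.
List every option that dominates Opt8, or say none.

Opt2, Opt4

Opt2: cost 561≤3982, side-effect rate 25≤27, efficacy 79≥65 — dominates Opt8.
Opt4: cost 2795≤3982, side-effect rate 21≤27, efficacy 66≥65 — dominates Opt8.
Others (Opt1, Opt3, Opt5, Opt6, Opt7) are each worse than Opt8 on at least one objective.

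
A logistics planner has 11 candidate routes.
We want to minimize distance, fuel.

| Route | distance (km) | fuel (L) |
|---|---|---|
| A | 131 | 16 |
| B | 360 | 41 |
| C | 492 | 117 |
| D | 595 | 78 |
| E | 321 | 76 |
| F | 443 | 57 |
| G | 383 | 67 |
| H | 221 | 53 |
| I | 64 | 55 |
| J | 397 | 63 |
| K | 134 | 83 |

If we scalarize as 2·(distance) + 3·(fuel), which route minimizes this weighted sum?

I

A: 2·131 + 3·16 = 310
B: 2·360 + 3·41 = 843
C: 2·492 + 3·117 = 1335
D: 2·595 + 3·78 = 1424
E: 2·321 + 3·76 = 870
F: 2·443 + 3·57 = 1057
G: 2·383 + 3·67 = 967
H: 2·221 + 3·53 = 601
I: 2·64 + 3·55 = 293
J: 2·397 + 3·63 = 983
K: 2·134 + 3·83 = 517
Lowest: I at 293.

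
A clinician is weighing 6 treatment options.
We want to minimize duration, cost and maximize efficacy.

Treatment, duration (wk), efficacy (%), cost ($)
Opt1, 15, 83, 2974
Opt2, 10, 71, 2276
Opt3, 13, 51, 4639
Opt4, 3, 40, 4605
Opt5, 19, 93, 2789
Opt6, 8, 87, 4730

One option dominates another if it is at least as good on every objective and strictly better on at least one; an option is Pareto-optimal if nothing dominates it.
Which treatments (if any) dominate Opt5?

none

Opt1: worse on efficacy (83 vs 93).
Opt2: worse on efficacy (71 vs 93).
Opt3: worse on efficacy (51 vs 93).
Opt4: worse on efficacy (40 vs 93).
Opt6: worse on efficacy (87 vs 93).
No option dominates Opt5.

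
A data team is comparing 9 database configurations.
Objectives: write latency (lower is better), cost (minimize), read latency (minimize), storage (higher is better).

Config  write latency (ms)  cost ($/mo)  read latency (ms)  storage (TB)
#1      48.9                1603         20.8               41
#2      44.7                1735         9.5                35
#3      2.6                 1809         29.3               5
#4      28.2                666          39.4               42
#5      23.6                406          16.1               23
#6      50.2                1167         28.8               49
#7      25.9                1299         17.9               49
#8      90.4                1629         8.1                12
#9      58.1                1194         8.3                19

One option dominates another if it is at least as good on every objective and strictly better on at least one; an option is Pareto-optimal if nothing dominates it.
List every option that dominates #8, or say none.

none

#1: worse on read latency (20.8 vs 8.1).
#2: worse on cost (1735 vs 1629).
#3: worse on cost (1809 vs 1629).
#4: worse on read latency (39.4 vs 8.1).
#5: worse on read latency (16.1 vs 8.1).
#6: worse on read latency (28.8 vs 8.1).
#7: worse on read latency (17.9 vs 8.1).
#9: worse on read latency (8.3 vs 8.1).
No option dominates #8.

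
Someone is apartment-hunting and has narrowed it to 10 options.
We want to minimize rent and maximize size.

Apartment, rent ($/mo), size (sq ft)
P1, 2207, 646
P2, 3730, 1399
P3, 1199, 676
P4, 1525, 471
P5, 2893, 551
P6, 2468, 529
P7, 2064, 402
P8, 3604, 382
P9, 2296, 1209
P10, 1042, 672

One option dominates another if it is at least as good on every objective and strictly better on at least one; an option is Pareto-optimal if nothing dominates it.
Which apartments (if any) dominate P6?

P1, P3, P9, P10

P1: rent 2207≤2468, size 646≥529 — dominates P6.
P3: rent 1199≤2468, size 676≥529 — dominates P6.
P9: rent 2296≤2468, size 1209≥529 — dominates P6.
P10: rent 1042≤2468, size 672≥529 — dominates P6.
Others (P2, P4, P5, P7, P8) are each worse than P6 on at least one objective.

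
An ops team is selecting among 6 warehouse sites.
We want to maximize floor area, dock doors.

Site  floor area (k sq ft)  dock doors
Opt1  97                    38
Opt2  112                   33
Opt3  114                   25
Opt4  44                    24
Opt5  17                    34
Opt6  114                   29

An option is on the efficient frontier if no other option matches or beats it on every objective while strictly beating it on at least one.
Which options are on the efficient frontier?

Opt1: not dominated (best dock doors).
Opt2: not dominated.
Opt3: dominated by Opt6 (floor area 114≥114, dock doors 29≥25).
Opt4: dominated by Opt1 (floor area 97≥44, dock doors 38≥24).
Opt5: dominated by Opt1 (floor area 97≥17, dock doors 38≥34).
Opt6: not dominated.

Opt1, Opt2, Opt6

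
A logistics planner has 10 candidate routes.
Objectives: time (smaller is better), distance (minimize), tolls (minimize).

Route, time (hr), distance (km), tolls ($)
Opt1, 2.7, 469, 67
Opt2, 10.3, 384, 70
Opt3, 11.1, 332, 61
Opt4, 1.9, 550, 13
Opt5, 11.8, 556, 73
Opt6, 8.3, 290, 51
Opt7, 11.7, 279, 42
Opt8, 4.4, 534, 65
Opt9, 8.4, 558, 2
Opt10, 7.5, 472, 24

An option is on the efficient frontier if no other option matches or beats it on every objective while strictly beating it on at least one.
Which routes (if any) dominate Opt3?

Opt6

Opt6: time 8.3≤11.1, distance 290≤332, tolls 51≤61 — dominates Opt3.
Others (Opt1, Opt2, Opt4, Opt5, Opt7, Opt8, Opt9, Opt10) are each worse than Opt3 on at least one objective.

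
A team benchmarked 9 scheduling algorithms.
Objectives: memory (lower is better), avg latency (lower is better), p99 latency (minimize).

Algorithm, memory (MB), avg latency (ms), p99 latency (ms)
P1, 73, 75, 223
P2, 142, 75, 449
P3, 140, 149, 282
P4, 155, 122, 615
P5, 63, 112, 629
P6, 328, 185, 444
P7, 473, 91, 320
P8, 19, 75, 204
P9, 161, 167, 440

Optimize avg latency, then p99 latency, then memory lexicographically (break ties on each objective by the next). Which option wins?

P8

First minimize avg latency: best is 75, kept {P1, P2, P8}.
Then minimize p99 latency: best is 204, kept {P8}.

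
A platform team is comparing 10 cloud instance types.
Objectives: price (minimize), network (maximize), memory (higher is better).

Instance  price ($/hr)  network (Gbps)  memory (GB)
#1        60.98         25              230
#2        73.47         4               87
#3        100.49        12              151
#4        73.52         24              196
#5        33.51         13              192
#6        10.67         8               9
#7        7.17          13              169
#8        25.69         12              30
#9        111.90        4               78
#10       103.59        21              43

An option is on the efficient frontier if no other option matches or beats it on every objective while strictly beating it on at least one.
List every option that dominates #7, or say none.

#1: worse on price (60.98 vs 7.17).
#2: worse on price (73.47 vs 7.17).
#3: worse on price (100.49 vs 7.17).
#4: worse on price (73.52 vs 7.17).
#5: worse on price (33.51 vs 7.17).
#6: worse on price (10.67 vs 7.17).
#8: worse on price (25.69 vs 7.17).
#9: worse on price (111.90 vs 7.17).
#10: worse on price (103.59 vs 7.17).
No option dominates #7.

none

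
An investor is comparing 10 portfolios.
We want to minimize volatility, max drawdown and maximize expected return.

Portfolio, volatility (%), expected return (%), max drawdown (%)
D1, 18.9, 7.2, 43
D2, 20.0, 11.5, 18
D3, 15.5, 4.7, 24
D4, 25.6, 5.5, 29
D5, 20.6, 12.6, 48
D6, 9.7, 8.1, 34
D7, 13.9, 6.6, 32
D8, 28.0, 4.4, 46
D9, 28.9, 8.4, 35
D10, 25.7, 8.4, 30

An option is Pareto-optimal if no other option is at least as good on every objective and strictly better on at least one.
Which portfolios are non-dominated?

D2, D3, D5, D6, D7

D1: dominated by D6 (volatility 9.7≤18.9, expected return 8.1≥7.2, max drawdown 34≤43).
D2: not dominated (best max drawdown).
D3: not dominated.
D4: dominated by D2 (volatility 20.0≤25.6, expected return 11.5≥5.5, max drawdown 18≤29).
D5: not dominated (best expected return).
D6: not dominated (best volatility).
D7: not dominated.
D8: dominated by D1 (volatility 18.9≤28.0, expected return 7.2≥4.4, max drawdown 43≤46).
D9: dominated by D2 (volatility 20.0≤28.9, expected return 11.5≥8.4, max drawdown 18≤35).
D10: dominated by D2 (volatility 20.0≤25.7, expected return 11.5≥8.4, max drawdown 18≤30).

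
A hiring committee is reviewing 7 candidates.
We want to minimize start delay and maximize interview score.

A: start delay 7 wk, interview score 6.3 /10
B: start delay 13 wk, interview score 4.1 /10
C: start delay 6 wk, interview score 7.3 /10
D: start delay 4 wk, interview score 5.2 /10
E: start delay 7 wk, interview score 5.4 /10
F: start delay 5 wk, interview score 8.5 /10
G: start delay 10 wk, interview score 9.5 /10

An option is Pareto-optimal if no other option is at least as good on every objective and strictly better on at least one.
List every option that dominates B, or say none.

A: start delay 7≤13, interview score 6.3≥4.1 — dominates B.
C: start delay 6≤13, interview score 7.3≥4.1 — dominates B.
D: start delay 4≤13, interview score 5.2≥4.1 — dominates B.
E: start delay 7≤13, interview score 5.4≥4.1 — dominates B.
F: start delay 5≤13, interview score 8.5≥4.1 — dominates B.
G: start delay 10≤13, interview score 9.5≥4.1 — dominates B.

A, C, D, E, F, G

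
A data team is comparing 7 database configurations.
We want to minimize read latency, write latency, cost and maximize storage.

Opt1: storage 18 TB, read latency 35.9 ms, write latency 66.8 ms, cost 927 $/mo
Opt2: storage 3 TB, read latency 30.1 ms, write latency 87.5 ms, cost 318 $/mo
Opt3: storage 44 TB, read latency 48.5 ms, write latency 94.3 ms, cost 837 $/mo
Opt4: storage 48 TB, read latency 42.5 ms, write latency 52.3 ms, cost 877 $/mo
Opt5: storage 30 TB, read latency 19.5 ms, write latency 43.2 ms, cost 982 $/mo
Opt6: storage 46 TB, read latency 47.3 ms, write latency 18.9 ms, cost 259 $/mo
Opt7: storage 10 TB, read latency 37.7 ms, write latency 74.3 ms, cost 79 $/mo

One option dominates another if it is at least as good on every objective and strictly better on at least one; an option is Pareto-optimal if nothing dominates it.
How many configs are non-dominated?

Opt1: not dominated.
Opt2: not dominated.
Opt3: dominated by Opt6 (storage 46≥44, read latency 47.3≤48.5, write latency 18.9≤94.3, cost 259≤837).
Opt4: not dominated (best storage).
Opt5: not dominated (best read latency).
Opt6: not dominated (best write latency).
Opt7: not dominated (best cost).
Pareto-optimal: Opt1, Opt2, Opt4, Opt5, Opt6, Opt7 → 6.

6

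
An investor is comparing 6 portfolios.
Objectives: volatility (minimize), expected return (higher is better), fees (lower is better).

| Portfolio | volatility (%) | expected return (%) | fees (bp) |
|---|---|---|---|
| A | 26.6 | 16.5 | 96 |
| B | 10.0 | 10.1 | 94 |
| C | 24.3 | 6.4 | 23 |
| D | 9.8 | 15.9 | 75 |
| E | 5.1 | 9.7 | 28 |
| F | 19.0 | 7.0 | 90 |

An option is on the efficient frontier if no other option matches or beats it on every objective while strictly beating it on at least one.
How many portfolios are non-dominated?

4

A: not dominated (best expected return).
B: dominated by D (volatility 9.8≤10.0, expected return 15.9≥10.1, fees 75≤94).
C: not dominated (best fees).
D: not dominated.
E: not dominated (best volatility).
F: dominated by D (volatility 9.8≤19.0, expected return 15.9≥7.0, fees 75≤90).
Pareto-optimal: A, C, D, E → 4.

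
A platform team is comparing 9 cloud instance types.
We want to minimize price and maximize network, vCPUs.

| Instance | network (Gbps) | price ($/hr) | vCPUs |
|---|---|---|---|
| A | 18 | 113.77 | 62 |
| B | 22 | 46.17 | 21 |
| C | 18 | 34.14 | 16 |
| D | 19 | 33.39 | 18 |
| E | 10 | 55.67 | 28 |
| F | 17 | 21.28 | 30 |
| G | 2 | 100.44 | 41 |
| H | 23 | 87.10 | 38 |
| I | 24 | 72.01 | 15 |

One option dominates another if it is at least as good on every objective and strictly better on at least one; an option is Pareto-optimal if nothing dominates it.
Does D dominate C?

Yes

D vs C: network 19≥18, price 33.39≤34.14, vCPUs 18≥16 — D is at least as good on every objective with at least one strict improvement.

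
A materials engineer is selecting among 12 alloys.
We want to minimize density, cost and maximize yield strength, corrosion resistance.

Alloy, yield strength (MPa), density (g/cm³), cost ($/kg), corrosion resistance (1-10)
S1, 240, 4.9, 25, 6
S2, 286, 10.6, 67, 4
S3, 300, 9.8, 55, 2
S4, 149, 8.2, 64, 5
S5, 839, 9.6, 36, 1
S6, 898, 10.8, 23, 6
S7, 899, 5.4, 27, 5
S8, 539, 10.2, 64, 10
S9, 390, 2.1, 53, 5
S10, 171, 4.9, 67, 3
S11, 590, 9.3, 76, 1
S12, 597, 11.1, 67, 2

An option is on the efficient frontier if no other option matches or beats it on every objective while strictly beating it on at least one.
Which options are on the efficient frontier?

S1: not dominated.
S2: dominated by S7 (yield strength 899≥286, density 5.4≤10.6, cost 27≤67, corrosion resistance 5≥4).
S3: dominated by S7 (yield strength 899≥300, density 5.4≤9.8, cost 27≤55, corrosion resistance 5≥2).
S4: dominated by S1 (yield strength 240≥149, density 4.9≤8.2, cost 25≤64, corrosion resistance 6≥5).
S5: dominated by S7 (yield strength 899≥839, density 5.4≤9.6, cost 27≤36, corrosion resistance 5≥1).
S6: not dominated (best cost).
S7: not dominated (best yield strength).
S8: not dominated (best corrosion resistance).
S9: not dominated (best density).
S10: dominated by S1 (yield strength 240≥171, density 4.9≤4.9, cost 25≤67, corrosion resistance 6≥3).
S11: dominated by S7 (yield strength 899≥590, density 5.4≤9.3, cost 27≤76, corrosion resistance 5≥1).
S12: dominated by S6 (yield strength 898≥597, density 10.8≤11.1, cost 23≤67, corrosion resistance 6≥2).

S1, S6, S7, S8, S9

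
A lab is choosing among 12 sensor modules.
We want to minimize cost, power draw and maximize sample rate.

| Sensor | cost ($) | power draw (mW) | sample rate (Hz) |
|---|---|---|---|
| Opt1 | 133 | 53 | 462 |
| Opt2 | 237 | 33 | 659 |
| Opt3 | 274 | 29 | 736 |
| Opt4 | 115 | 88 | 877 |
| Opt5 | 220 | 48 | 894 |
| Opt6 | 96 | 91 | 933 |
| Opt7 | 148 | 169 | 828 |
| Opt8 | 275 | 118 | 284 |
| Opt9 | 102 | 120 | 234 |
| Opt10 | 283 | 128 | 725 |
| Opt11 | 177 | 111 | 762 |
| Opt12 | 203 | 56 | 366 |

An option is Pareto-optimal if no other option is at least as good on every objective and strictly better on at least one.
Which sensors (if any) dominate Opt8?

Opt1, Opt2, Opt3, Opt4, Opt5, Opt6, Opt11, Opt12

Opt1: cost 133≤275, power draw 53≤118, sample rate 462≥284 — dominates Opt8.
Opt2: cost 237≤275, power draw 33≤118, sample rate 659≥284 — dominates Opt8.
Opt3: cost 274≤275, power draw 29≤118, sample rate 736≥284 — dominates Opt8.
Opt4: cost 115≤275, power draw 88≤118, sample rate 877≥284 — dominates Opt8.
Opt5: cost 220≤275, power draw 48≤118, sample rate 894≥284 — dominates Opt8.
Opt6: cost 96≤275, power draw 91≤118, sample rate 933≥284 — dominates Opt8.
Opt11: cost 177≤275, power draw 111≤118, sample rate 762≥284 — dominates Opt8.
Opt12: cost 203≤275, power draw 56≤118, sample rate 366≥284 — dominates Opt8.
Others (Opt7, Opt9, Opt10) are each worse than Opt8 on at least one objective.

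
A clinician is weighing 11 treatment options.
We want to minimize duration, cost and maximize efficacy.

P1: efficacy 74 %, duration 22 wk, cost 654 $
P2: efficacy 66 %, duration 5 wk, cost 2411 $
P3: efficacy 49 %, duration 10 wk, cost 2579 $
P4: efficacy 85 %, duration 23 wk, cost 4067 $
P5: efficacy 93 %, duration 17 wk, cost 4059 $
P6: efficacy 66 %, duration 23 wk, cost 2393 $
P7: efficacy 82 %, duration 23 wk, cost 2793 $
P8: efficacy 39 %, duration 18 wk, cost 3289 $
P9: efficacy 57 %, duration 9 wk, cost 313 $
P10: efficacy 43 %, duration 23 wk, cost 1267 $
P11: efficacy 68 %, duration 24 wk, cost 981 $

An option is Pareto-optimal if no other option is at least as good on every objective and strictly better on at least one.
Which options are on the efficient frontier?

P1, P2, P5, P7, P9

P1: not dominated.
P2: not dominated (best duration).
P3: dominated by P2 (efficacy 66≥49, duration 5≤10, cost 2411≤2579).
P4: dominated by P5 (efficacy 93≥85, duration 17≤23, cost 4059≤4067).
P5: not dominated (best efficacy).
P6: dominated by P1 (efficacy 74≥66, duration 22≤23, cost 654≤2393).
P7: not dominated.
P8: dominated by P2 (efficacy 66≥39, duration 5≤18, cost 2411≤3289).
P9: not dominated (best cost).
P10: dominated by P1 (efficacy 74≥43, duration 22≤23, cost 654≤1267).
P11: dominated by P1 (efficacy 74≥68, duration 22≤24, cost 654≤981).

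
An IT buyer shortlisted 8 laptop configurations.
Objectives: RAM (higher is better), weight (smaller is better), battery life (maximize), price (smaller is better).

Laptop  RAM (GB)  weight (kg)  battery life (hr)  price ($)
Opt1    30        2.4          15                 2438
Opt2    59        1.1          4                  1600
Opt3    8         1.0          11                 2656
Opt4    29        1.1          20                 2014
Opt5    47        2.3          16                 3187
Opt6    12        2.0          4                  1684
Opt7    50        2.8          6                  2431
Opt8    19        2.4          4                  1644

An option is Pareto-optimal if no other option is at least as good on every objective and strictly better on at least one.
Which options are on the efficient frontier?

Opt1, Opt2, Opt3, Opt4, Opt5, Opt7

Opt1: not dominated.
Opt2: not dominated (best RAM).
Opt3: not dominated (best weight).
Opt4: not dominated (best battery life).
Opt5: not dominated.
Opt6: dominated by Opt2 (RAM 59≥12, weight 1.1≤2.0, battery life 4≥4, price 1600≤1684).
Opt7: not dominated.
Opt8: dominated by Opt2 (RAM 59≥19, weight 1.1≤2.4, battery life 4≥4, price 1600≤1644).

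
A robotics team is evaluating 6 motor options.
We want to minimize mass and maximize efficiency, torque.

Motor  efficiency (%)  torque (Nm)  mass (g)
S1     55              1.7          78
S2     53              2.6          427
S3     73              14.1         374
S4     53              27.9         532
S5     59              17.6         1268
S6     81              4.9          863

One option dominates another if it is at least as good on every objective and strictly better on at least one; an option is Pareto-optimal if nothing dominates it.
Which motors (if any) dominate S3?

none

S1: worse on efficiency (55 vs 73).
S2: worse on efficiency (53 vs 73).
S4: worse on efficiency (53 vs 73).
S5: worse on efficiency (59 vs 73).
S6: worse on torque (4.9 vs 14.1).
No option dominates S3.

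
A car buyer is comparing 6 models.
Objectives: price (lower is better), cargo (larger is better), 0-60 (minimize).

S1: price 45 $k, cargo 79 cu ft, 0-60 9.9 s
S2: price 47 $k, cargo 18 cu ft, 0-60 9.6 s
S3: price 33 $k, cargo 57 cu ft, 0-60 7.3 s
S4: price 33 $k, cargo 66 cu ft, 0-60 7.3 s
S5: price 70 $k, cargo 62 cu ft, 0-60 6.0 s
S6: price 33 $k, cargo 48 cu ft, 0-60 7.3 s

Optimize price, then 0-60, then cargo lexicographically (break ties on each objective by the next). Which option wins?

S4

First minimize price: best is 33, kept {S3, S4, S6}.
Then minimize 0-60: best is 7.3, kept {S3, S4, S6}.
Then maximize cargo: best is 66, kept {S4}.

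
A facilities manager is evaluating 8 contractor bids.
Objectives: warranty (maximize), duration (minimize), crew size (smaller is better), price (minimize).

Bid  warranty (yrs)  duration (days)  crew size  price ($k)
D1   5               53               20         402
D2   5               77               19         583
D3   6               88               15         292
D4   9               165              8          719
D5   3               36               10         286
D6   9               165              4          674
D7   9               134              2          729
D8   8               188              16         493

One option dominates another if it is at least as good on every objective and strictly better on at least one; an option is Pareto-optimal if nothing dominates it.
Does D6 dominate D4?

D6 vs D4: warranty 9≥9, duration 165≤165, crew size 4≤8, price 674≤719 — D6 is at least as good on every objective with at least one strict improvement.

Yes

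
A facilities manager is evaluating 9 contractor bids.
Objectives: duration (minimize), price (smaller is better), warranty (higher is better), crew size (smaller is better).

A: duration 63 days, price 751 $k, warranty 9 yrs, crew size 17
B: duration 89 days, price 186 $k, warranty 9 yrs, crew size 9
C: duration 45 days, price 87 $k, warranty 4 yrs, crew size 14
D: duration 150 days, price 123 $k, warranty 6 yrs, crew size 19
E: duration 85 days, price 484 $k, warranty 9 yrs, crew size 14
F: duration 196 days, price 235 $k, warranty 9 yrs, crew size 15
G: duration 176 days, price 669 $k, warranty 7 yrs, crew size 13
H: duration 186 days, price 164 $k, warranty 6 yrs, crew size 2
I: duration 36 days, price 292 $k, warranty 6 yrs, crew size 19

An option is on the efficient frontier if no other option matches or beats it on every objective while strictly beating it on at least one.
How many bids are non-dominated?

7

A: not dominated.
B: not dominated.
C: not dominated (best price).
D: not dominated.
E: not dominated.
F: dominated by B (duration 89≤196, price 186≤235, warranty 9≥9, crew size 9≤15).
G: dominated by B (duration 89≤176, price 186≤669, warranty 9≥7, crew size 9≤13).
H: not dominated (best crew size).
I: not dominated (best duration).
Pareto-optimal: A, B, C, D, E, H, I → 7.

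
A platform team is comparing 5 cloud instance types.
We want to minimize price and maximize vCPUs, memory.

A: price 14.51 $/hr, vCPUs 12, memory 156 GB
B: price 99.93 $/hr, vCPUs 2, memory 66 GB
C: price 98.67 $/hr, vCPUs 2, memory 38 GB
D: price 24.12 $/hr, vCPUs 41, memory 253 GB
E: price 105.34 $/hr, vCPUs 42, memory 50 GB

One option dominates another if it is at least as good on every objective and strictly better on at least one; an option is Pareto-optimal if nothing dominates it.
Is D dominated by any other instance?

No

A: worse on vCPUs (12 vs 41).
B: worse on price (99.93 vs 24.12).
C: worse on price (98.67 vs 24.12).
E: worse on price (105.34 vs 24.12).
No option is at least as good as D on every objective and strictly better on one.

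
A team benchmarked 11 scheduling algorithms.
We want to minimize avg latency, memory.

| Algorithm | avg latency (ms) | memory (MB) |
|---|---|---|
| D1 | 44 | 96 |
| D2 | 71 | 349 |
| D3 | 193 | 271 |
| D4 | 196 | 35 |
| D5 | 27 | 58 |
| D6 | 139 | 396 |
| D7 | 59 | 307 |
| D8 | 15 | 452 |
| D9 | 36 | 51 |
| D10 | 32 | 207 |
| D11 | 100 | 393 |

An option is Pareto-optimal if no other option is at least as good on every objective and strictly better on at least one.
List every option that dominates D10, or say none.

D5: avg latency 27≤32, memory 58≤207 — dominates D10.
Others (D1, D2, D3, D4, D6, D7, D8, D9, D11) are each worse than D10 on at least one objective.

D5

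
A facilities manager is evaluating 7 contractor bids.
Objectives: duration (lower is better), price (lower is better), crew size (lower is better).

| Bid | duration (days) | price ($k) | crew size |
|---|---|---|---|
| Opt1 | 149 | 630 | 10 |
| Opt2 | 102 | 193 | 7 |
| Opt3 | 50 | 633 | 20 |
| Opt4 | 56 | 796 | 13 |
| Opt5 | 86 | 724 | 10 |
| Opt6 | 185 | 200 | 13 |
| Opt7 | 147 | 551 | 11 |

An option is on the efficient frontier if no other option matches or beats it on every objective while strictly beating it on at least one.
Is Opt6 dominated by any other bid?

Opt2 vs Opt6: duration 102≤185, price 193≤200, crew size 7≤13 — Opt2 is at least as good on every objective and strictly better on at least one, so Opt2 dominates Opt6.

Yes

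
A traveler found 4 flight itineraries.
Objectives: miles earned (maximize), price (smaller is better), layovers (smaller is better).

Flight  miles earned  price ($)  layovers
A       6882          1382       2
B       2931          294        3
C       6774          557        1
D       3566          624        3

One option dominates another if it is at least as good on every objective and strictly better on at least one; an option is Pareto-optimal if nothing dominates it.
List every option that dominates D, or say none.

C: miles earned 6774≥3566, price 557≤624, layovers 1≤3 — dominates D.
Others (A, B) are each worse than D on at least one objective.

C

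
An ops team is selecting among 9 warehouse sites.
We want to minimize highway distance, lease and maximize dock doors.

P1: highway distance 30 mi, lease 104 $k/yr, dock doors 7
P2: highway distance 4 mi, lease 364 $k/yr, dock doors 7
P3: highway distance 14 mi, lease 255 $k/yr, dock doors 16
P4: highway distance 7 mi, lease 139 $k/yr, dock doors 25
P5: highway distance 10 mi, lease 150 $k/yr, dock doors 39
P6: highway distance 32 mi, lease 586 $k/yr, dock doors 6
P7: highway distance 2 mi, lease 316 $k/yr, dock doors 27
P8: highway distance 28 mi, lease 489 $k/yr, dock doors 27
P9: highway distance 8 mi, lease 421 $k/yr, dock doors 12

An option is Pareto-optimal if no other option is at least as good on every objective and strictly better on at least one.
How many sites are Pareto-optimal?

P1: not dominated (best lease).
P2: dominated by P7 (highway distance 2≤4, lease 316≤364, dock doors 27≥7).
P3: dominated by P4 (highway distance 7≤14, lease 139≤255, dock doors 25≥16).
P4: not dominated.
P5: not dominated (best dock doors).
P6: dominated by P1 (highway distance 30≤32, lease 104≤586, dock doors 7≥6).
P7: not dominated (best highway distance).
P8: dominated by P5 (highway distance 10≤28, lease 150≤489, dock doors 39≥27).
P9: dominated by P4 (highway distance 7≤8, lease 139≤421, dock doors 25≥12).
Pareto-optimal: P1, P4, P5, P7 → 4.

4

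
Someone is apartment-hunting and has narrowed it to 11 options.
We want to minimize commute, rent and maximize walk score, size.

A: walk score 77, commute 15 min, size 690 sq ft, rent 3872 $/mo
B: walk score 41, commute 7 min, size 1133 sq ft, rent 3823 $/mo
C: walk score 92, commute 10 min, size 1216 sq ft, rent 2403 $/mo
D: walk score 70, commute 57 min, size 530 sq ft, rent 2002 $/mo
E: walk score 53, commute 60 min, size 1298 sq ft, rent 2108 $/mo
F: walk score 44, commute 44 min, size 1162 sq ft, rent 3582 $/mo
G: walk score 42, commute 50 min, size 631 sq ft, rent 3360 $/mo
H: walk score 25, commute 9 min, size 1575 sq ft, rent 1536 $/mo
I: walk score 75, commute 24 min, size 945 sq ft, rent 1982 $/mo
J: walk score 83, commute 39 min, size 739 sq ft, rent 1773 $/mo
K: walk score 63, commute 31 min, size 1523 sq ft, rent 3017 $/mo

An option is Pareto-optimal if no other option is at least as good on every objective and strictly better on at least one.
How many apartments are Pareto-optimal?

7

A: dominated by C (walk score 92≥77, commute 10≤15, size 1216≥690, rent 2403≤3872).
B: not dominated (best commute).
C: not dominated (best walk score).
D: dominated by I (walk score 75≥70, commute 24≤57, size 945≥530, rent 1982≤2002).
E: not dominated.
F: dominated by C (walk score 92≥44, commute 10≤44, size 1216≥1162, rent 2403≤3582).
G: dominated by C (walk score 92≥42, commute 10≤50, size 1216≥631, rent 2403≤3360).
H: not dominated (best size).
I: not dominated.
J: not dominated.
K: not dominated.
Pareto-optimal: B, C, E, H, I, J, K → 7.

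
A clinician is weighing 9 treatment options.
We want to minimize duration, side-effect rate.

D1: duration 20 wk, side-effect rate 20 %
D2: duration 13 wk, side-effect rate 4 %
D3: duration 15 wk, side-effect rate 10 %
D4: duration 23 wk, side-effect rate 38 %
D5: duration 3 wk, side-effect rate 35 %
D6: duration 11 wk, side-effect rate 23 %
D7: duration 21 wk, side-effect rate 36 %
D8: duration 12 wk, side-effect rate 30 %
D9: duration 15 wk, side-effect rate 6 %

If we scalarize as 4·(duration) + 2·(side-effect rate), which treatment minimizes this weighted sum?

D1: 4·20 + 2·20 = 120
D2: 4·13 + 2·4 = 60
D3: 4·15 + 2·10 = 80
D4: 4·23 + 2·38 = 168
D5: 4·3 + 2·35 = 82
D6: 4·11 + 2·23 = 90
D7: 4·21 + 2·36 = 156
D8: 4·12 + 2·30 = 108
D9: 4·15 + 2·6 = 72
Lowest: D2 at 60.

D2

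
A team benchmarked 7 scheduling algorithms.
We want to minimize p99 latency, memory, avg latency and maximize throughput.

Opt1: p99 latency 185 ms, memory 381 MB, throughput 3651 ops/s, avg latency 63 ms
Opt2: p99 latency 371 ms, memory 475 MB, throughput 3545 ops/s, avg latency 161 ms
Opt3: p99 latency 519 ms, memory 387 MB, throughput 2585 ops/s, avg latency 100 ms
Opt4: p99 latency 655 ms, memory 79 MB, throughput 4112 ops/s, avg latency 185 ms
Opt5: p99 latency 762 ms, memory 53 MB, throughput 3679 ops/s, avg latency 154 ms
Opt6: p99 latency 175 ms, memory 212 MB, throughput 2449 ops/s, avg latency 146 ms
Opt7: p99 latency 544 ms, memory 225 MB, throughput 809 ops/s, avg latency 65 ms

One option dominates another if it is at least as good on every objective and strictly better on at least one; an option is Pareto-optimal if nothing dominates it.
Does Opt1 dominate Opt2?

Opt1 vs Opt2: p99 latency 185≤371, memory 381≤475, throughput 3651≥3545, avg latency 63≤161 — Opt1 is at least as good on every objective with at least one strict improvement.

Yes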